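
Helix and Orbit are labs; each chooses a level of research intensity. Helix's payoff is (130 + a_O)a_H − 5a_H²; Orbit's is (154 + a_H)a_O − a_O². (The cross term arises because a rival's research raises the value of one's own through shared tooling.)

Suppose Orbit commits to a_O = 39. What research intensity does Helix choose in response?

16.9

Expanding Helix's payoff: 130a_H + a_Oa_H − 5a_H².
∂π/∂a_H = 130 + a_O − 10a_H = 0, so a_H = 13 + 0.1a_O.
At a_O = 39: a_H = 13 + 0.1·39 = 16.9.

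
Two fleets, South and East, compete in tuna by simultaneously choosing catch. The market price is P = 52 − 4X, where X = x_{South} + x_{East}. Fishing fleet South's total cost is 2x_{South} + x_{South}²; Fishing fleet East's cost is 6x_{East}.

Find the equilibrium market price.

Fishing fleet South's profit: π = x_{South}(52 − 4(x_{South} + x_{East})) − 2x_{South} − x_{South}².
∂π/∂x_{South} = 50 − 10x_{South} − 4x_{East} = 0, so x_{South} = 5 − 0.4x_{East}.
For East: ∂π/∂x_{East} = 46 − 8x_{East} − 4x_{South} = 0 ⇒ x_{East} = 5.75 − 0.5x_{South}.
Plugging x_{East} into South's best response: x_{South} = 5 − 0.4(5.75 − 0.5x_{South}) ⇒ 0.8x_{South} = 2.7, so x_{South} = 3.375.
Then x_{East} = 5.75 − 0.5·3.375 = 4.0625.
Equilibrium price: P = 52 − 4·7.4375 = 22.25.

22.25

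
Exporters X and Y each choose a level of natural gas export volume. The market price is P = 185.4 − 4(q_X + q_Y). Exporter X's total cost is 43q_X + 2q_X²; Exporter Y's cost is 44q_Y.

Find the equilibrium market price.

100.36

Exporter X's profit: π = q_X(185.4 − 4(q_X + q_Y)) − 43q_X − 2q_X².
∂π/∂q_X = 142.4 − 12q_X − 4q_Y = 0, so q_X = 178/15 − (1/3)q_Y.
For Y: ∂π/∂q_Y = 141.4 − 8q_Y − 4q_X = 0 ⇒ q_Y = 17.675 − 0.5q_X.
Solving the two reaction functions simultaneously: (1 − (−1/3)(−0.5))q_X = 178/15 − (1/3)·17.675, so (5/6)q_X = 5.975 and q_X = 7.17.
Then q_Y = 17.675 − 0.5·7.17 = 14.09.
Equilibrium price: P = 185.4 − 4·21.26 = 100.36.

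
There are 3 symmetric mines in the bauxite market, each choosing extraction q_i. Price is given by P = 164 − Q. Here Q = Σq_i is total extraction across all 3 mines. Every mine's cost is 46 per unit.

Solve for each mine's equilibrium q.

29.5

A representative mine's profit is π_i = q_i(164 − Q) − 46q_i, with Q = q_i + Σ_{j≠i} q_j.
First-order condition: 118 − 2q_i − Σ_{j≠i} q_j = 0.
In a symmetric equilibrium every mine chooses the same q, so Σ_{j≠i} q_j = 2q. The condition becomes 118 − 4q = 0, giving q = 118/4 = 29.5.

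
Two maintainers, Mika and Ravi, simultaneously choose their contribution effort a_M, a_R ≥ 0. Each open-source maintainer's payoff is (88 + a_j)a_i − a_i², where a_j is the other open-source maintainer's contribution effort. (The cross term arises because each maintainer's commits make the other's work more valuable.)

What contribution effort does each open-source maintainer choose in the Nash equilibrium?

Mika's payoff is (88 + a_R)a_M − a_M².
∂π/∂a_M = 88 + a_R − 2a_M = 0, so a_M = 44 + 0.5a_R.
By symmetry a_R = a_M; substituting into the reaction function, 0.5a_M = 44 and a_M = 88.

88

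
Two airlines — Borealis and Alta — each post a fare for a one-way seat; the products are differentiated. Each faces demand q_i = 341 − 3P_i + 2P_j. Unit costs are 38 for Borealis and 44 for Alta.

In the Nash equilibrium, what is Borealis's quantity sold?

230.625

Borealis's profit: π = (P_{Borealis} − 38)(341 − 3P_{Borealis} + 2P_{Alta}).
∂π/∂P_{Borealis} = 455 − 6P_{Borealis} + 2P_{Alta} = 0 ⇒ P_{Borealis} = 455/6 + (1/3)P_{Alta}.
Similarly P_{Alta} = 473/6 + (1/3)P_{Borealis}.
Plugging P_{Alta} into Borealis's best response: P_{Borealis} = 455/6 + (1/3)(473/6 + (1/3)P_{Borealis}) ⇒ (8/9)P_{Borealis} = 919/9, so P_{Borealis} = 114.875.
Then P_{Alta} = 473/6 + (1/3)·114.875 = 117.125.
q_{Borealis} = 341 − 3·114.875 + 2·117.125 = 230.625.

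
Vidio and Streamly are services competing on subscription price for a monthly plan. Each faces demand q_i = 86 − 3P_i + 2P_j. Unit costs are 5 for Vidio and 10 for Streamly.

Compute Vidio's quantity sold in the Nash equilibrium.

63.5625

Vidio's profit: π = (P_{Vidio} − 5)(86 − 3P_{Vidio} + 2P_{Streamly}).
∂π/∂P_{Vidio} = 101 − 6P_{Vidio} + 2P_{Streamly} = 0 ⇒ P_{Vidio} = 101/6 + (1/3)P_{Streamly}.
Similarly P_{Streamly} = 58/3 + (1/3)P_{Vidio}.
Solving the two reaction functions simultaneously: (1 − (1/3)(1/3))P_{Vidio} = 101/6 + (1/3)·(58/3), so (8/9)P_{Vidio} = 419/18 and P_{Vidio} = 26.1875.
Then P_{Streamly} = 58/3 + (1/3)·26.1875 = 28.0625.
q_{Vidio} = 86 − 3·26.1875 + 2·28.0625 = 63.5625.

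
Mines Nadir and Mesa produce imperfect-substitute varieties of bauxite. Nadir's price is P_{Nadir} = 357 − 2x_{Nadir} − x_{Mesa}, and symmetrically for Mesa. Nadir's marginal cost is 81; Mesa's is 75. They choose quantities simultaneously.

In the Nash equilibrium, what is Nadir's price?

190.6

Mine Nadir's profit: π = x_{Nadir}(357 − 2x_{Nadir} − x_{Mesa}) − 81x_{Nadir}.
∂π/∂x_{Nadir} = 276 − 4x_{Nadir} − x_{Mesa} = 0 ⇒ x_{Nadir} = 69 − 0.25x_{Mesa}.
Similarly x_{Mesa} = 70.5 − 0.25x_{Nadir}.
Plugging x_{Mesa} into Nadir's best response: x_{Nadir} = 69 − 0.25(70.5 − 0.25x_{Nadir}) ⇒ 0.9375x_{Nadir} = 51.375, so x_{Nadir} = 54.8.
Then x_{Mesa} = 70.5 − 0.25·54.8 = 56.8.
P_{Nadir} = 357 − 2·54.8 − 56.8 = 190.6.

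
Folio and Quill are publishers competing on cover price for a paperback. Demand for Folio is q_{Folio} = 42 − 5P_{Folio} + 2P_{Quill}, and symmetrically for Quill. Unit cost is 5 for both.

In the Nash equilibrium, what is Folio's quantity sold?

16.875

Folio's profit: π = (P_{Folio} − 5)(42 − 5P_{Folio} + 2P_{Quill}).
∂π/∂P_{Folio} = 67 − 10P_{Folio} + 2P_{Quill} = 0 ⇒ P_{Folio} = 6.7 + 0.2P_{Quill}.
Setting P_{Folio} = P_{Quill} in the reaction function: P_{Folio} = 6.7 + 0.2P_{Folio}, so P_{Folio} = 6.7 / 0.8 = 8.375.
q_{Folio} = 42 − 5·8.375 + 2·8.375 = 16.875.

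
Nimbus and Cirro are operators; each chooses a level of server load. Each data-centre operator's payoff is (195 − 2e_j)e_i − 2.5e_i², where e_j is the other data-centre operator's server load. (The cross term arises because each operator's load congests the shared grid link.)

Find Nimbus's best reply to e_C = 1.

Nimbus's payoff is (195 − 2e_C)e_N − 2.5e_N².
∂π/∂e_N = 195 − 2e_C − 5e_N = 0, so e_N = 39 − 0.4e_C.
At e_C = 1: e_N = 39 − 0.4·1 = 38.6.

38.6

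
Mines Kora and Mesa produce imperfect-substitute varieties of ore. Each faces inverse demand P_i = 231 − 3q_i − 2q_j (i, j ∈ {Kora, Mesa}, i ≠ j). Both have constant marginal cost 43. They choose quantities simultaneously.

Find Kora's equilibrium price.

Mine Kora's profit: π = q_{Kora}(231 − 3q_{Kora} − 2q_{Mesa}) − 43q_{Kora}.
∂π/∂q_{Kora} = 188 − 6q_{Kora} − 2q_{Mesa} = 0 ⇒ q_{Kora} = 94/3 − (1/3)q_{Mesa}.
By symmetry q_{Mesa} = q_{Kora}; substituting into the reaction function, (4/3)q_{Kora} = 94/3 and q_{Kora} = 23.5.
P_{Kora} = 231 − 3·23.5 − 2·23.5 = 113.5.

113.5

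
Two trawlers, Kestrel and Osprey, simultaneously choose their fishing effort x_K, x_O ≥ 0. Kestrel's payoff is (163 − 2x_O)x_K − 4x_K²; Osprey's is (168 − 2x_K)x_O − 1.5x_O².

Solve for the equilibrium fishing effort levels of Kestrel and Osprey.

7.65, 50.9

Expanding Kestrel's payoff: 163x_K − 2x_Ox_K − 4x_K².
∂π/∂x_K = 163 − 2x_O − 8x_K = 0, so x_K = 20.375 − 0.25x_O.
Likewise for Osprey: x_O = 56 − (2/3)x_K.
Solving the two reaction functions simultaneously: (1 − (−0.25)(−2/3))x_K = 20.375 − 0.25·56, so (5/6)x_K = 6.375 and x_K = 7.65.
Then x_O = 56 − (2/3)·7.65 = 50.9.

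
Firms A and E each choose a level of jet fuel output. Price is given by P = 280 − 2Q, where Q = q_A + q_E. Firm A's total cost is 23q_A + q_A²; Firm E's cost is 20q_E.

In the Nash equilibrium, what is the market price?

Firm A's profit: π = q_A(280 − 2(q_A + q_E)) − 23q_A − q_A².
∂π/∂q_A = 257 − 6q_A − 2q_E = 0, so q_A = 257/6 − (1/3)q_E.
For E: ∂π/∂q_E = 260 − 4q_E − 2q_A = 0 ⇒ q_E = 65 − 0.5q_A.
Solving the two reaction functions simultaneously: (1 − (−1/3)(−0.5))q_A = 257/6 − (1/3)·65, so (5/6)q_A = 127/6 and q_A = 25.4.
Then q_E = 65 − 0.5·25.4 = 52.3.
Equilibrium price: P = 280 − 2·77.7 = 124.6.

124.6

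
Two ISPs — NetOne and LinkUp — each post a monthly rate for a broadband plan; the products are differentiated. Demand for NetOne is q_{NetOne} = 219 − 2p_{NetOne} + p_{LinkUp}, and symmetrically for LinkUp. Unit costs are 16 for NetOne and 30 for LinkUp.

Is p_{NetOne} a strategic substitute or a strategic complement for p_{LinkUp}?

strategic complements

NetOne's profit: π = (p_{NetOne} − 16)(219 − 2p_{NetOne} + p_{LinkUp}).
∂π/∂p_{NetOne} = 251 − 4p_{NetOne} + p_{LinkUp} = 0 ⇒ p_{NetOne} = 62.75 + 0.25p_{LinkUp}.
The best-response slope dp_{NetOne}/dp_{LinkUp} = 0.25 > 0: the reaction function is upward-sloping, so the choices are strategic complements.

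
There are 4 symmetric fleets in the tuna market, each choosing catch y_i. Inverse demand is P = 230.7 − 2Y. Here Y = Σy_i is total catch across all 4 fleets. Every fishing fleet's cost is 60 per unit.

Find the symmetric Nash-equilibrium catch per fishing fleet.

17.07

A representative fishing fleet's profit is π_i = y_i(230.7 − 2Y) − 60y_i, with Y = y_i + Σ_{j≠i} y_j.
First-order condition: 170.7 − 4y_i − 2Σ_{j≠i} y_j = 0.
In a symmetric equilibrium every fishing fleet chooses the same y, so Σ_{j≠i} y_j = 3y. The condition becomes 170.7 − 10y = 0, giving y = 170.7/10 = 17.07.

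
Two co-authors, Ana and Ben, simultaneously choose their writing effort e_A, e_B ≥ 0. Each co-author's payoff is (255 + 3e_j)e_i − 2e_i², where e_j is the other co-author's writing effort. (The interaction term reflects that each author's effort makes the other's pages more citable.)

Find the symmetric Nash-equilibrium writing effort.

Ana's payoff is (255 + 3e_B)e_A − 2e_A².
∂π/∂e_A = 255 + 3e_B − 4e_A = 0, so e_A = 63.75 + 0.75e_B.
The game is symmetric, so in equilibrium e_B = e_A: the reaction function gives 0.25e_A = 63.75, hence e_A = 255.

255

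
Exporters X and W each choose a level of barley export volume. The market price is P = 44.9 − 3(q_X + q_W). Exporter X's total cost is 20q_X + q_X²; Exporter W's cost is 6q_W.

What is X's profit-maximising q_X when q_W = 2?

2.3625

Exporter X's profit: π = q_X(44.9 − 3(q_X + q_W)) − 20q_X − q_X².
∂π/∂q_X = 24.9 − 8q_X − 3q_W = 0, so q_X = 3.1125 − 0.375q_W.
At q_W = 2: q_X = 3.1125 − 0.375·2 = 2.3625.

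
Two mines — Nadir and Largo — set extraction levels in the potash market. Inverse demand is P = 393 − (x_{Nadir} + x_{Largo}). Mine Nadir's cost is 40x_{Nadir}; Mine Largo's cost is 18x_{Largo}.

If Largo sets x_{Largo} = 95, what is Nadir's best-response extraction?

Mine Nadir's profit: π = x_{Nadir}(393 − (x_{Nadir} + x_{Largo})) − 40x_{Nadir}.
∂π/∂x_{Nadir} = 353 − 2x_{Nadir} − x_{Largo} = 0, so x_{Nadir} = 176.5 − 0.5x_{Largo}.
At x_{Largo} = 95: x_{Nadir} = 176.5 − 0.5·95 = 129.

129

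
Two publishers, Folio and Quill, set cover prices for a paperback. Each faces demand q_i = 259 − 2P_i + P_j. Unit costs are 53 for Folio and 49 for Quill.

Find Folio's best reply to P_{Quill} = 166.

132.75

Folio's profit: π = (P_{Folio} − 53)(259 − 2P_{Folio} + P_{Quill}).
∂π/∂P_{Folio} = 365 − 4P_{Folio} + P_{Quill} = 0 ⇒ P_{Folio} = 91.25 + 0.25P_{Quill}.
At P_{Quill} = 166: P_{Folio} = 91.25 + 0.25·166 = 132.75.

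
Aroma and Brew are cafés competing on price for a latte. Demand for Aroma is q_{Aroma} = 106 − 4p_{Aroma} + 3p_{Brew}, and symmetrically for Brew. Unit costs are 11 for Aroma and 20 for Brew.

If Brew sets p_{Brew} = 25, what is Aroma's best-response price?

Aroma's profit: π = (p_{Aroma} − 11)(106 − 4p_{Aroma} + 3p_{Brew}).
∂π/∂p_{Aroma} = 150 − 8p_{Aroma} + 3p_{Brew} = 0 ⇒ p_{Aroma} = 18.75 + 0.375p_{Brew}.
At p_{Brew} = 25: p_{Aroma} = 18.75 + 0.375·25 = 28.125.

28.125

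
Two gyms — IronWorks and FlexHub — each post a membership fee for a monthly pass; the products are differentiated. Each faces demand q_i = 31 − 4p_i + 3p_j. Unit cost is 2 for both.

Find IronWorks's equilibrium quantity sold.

23.2

IronWorks's profit: π = (p_{IronWorks} − 2)(31 − 4p_{IronWorks} + 3p_{FlexHub}).
∂π/∂p_{IronWorks} = 39 − 8p_{IronWorks} + 3p_{FlexHub} = 0 ⇒ p_{IronWorks} = 4.875 + 0.375p_{FlexHub}.
The game is symmetric, so in equilibrium p_{FlexHub} = p_{IronWorks}: the reaction function gives 0.625p_{IronWorks} = 4.875, hence p_{IronWorks} = 7.8.
q_{IronWorks} = 31 − 4·7.8 + 3·7.8 = 23.2.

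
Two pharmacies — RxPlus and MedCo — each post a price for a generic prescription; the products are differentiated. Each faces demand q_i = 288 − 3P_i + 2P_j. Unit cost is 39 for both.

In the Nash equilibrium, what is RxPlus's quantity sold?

186.75

RxPlus's profit: π = (P_{RxPlus} − 39)(288 − 3P_{RxPlus} + 2P_{MedCo}).
∂π/∂P_{RxPlus} = 405 − 6P_{RxPlus} + 2P_{MedCo} = 0 ⇒ P_{RxPlus} = 67.5 + (1/3)P_{MedCo}.
By symmetry P_{MedCo} = P_{RxPlus}; substituting into the reaction function, (2/3)P_{RxPlus} = 67.5 and P_{RxPlus} = 101.25.
q_{RxPlus} = 288 − 3·101.25 + 2·101.25 = 186.75.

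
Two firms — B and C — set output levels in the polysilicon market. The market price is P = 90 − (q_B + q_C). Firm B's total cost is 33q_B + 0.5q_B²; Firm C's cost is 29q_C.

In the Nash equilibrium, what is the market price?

Firm B's profit: π = q_B(90 − (q_B + q_C)) − 33q_B − 0.5q_B².
∂π/∂q_B = 57 − 3q_B − q_C = 0, so q_B = 19 − (1/3)q_C.
For C: ∂π/∂q_C = 61 − 2q_C − q_B = 0 ⇒ q_C = 30.5 − 0.5q_B.
Plugging q_C into B's best response: q_B = 19 − (1/3)(30.5 − 0.5q_B) ⇒ (5/6)q_B = 53/6, so q_B = 10.6.
Then q_C = 30.5 − 0.5·10.6 = 25.2.
Equilibrium price: P = 90 − 35.8 = 54.2.

54.2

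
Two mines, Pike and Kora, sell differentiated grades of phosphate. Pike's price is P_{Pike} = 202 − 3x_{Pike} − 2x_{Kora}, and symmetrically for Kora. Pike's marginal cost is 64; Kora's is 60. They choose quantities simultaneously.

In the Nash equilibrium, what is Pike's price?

115

Mine Pike's profit: π = x_{Pike}(202 − 3x_{Pike} − 2x_{Kora}) − 64x_{Pike}.
∂π/∂x_{Pike} = 138 − 6x_{Pike} − 2x_{Kora} = 0 ⇒ x_{Pike} = 23 − (1/3)x_{Kora}.
Similarly x_{Kora} = 71/3 − (1/3)x_{Pike}.
Solving the two reaction functions simultaneously: (1 − (−1/3)(−1/3))x_{Pike} = 23 − (1/3)·(71/3), so (8/9)x_{Pike} = 136/9 and x_{Pike} = 17.
Then x_{Kora} = 71/3 − (1/3)·17 = 18.
P_{Pike} = 202 − 3·17 − 2·18 = 115.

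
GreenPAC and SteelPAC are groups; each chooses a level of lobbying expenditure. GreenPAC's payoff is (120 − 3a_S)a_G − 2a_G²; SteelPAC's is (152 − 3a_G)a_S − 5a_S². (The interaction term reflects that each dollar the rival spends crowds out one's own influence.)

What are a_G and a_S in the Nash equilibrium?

Expanding GreenPAC's payoff: 120a_G − 3a_Sa_G − 2a_G².
∂π/∂a_G = 120 − 3a_S − 4a_G = 0, so a_G = 30 − 0.75a_S.
Likewise for SteelPAC: a_S = 15.2 − 0.3a_G.
Plugging a_S into GreenPAC's best response: a_G = 30 − 0.75(15.2 − 0.3a_G) ⇒ 0.775a_G = 18.6, so a_G = 24.
Then a_S = 15.2 − 0.3·24 = 8.

24, 8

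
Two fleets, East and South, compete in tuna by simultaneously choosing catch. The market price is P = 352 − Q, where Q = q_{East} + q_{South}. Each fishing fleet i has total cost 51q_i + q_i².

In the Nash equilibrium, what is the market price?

Fishing fleet East's profit: π = q_{East}(352 − (q_{East} + q_{South})) − 51q_{East} − q_{East}².
∂π/∂q_{East} = 301 − 4q_{East} − q_{South} = 0, so q_{East} = 75.25 − 0.25q_{South}.
The game is symmetric, so in equilibrium q_{South} = q_{East}: the reaction function gives 1.25q_{East} = 75.25, hence q_{East} = 60.2.
Equilibrium price: P = 352 − 120.4 = 231.6.

231.6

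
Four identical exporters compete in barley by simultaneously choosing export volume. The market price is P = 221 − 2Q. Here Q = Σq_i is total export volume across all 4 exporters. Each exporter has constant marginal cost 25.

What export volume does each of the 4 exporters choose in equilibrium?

19.6

A representative exporter's profit is π_i = q_i(221 − 2Q) − 25q_i, with Q = q_i + Σ_{j≠i} q_j.
First-order condition: 196 − 4q_i − 2Σ_{j≠i} q_j = 0.
In a symmetric equilibrium every exporter chooses the same q, so Σ_{j≠i} q_j = 3q. The condition becomes 196 − 10q = 0, giving q = 196/10 = 19.6.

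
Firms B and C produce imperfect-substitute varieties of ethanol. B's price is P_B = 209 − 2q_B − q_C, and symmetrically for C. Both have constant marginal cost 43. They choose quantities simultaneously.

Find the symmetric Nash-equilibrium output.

33.2

Firm B's profit: π = q_B(209 − 2q_B − q_C) − 43q_B.
∂π/∂q_B = 166 − 4q_B − q_C = 0 ⇒ q_B = 41.5 − 0.25q_C.
By symmetry q_C = q_B; substituting into the reaction function, 1.25q_B = 41.5 and q_B = 33.2.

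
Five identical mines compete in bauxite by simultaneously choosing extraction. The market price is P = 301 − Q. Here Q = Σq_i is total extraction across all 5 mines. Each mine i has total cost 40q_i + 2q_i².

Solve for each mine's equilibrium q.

A representative mine's profit is π_i = q_i(301 − Q) − 40q_i − 2q_i², with Q = q_i + Σ_{j≠i} q_j.
First-order condition: 261 − 6q_i − Σ_{j≠i} q_j = 0.
With identical mines, set every q_j = q: then 261 − 6q − 4q = 0, i.e. q = 261/10 = 26.1.

26.1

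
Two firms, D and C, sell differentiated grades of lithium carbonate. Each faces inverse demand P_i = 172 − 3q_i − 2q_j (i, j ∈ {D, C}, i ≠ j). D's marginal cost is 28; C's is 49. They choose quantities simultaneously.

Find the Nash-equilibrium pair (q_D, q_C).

19.3125, 14.0625

Firm D's profit: π = q_D(172 − 3q_D − 2q_C) − 28q_D.
∂π/∂q_D = 144 − 6q_D − 2q_C = 0 ⇒ q_D = 24 − (1/3)q_C.
Similarly q_C = 20.5 − (1/3)q_D.
Substituting the second reaction function into the first: q_D = 24 − (1/3)(20.5 − (1/3)q_D), which gives (8/9)q_D = 103/6 ⇒ q_D = 19.3125.
Then q_C = 20.5 − (1/3)·19.3125 = 14.0625.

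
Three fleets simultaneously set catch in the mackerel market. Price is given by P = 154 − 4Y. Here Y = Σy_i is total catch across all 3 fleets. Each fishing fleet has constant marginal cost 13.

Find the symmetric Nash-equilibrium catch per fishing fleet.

8.8125

A representative fishing fleet's profit is π_i = y_i(154 − 4Y) − 13y_i, with Y = y_i + Σ_{j≠i} y_j.
First-order condition: 141 − 8y_i − 4Σ_{j≠i} y_j = 0.
Imposing symmetry (y_j = y for all j) turns Σ_{j≠i} y_j into 2y, so 141 = 16y and y = 8.8125.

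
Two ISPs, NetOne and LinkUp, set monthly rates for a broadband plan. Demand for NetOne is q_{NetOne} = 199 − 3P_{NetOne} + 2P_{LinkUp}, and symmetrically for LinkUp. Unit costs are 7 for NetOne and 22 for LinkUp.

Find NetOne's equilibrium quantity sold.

NetOne's profit: π = (P_{NetOne} − 7)(199 − 3P_{NetOne} + 2P_{LinkUp}).
∂π/∂P_{NetOne} = 220 − 6P_{NetOne} + 2P_{LinkUp} = 0 ⇒ P_{NetOne} = 110/3 + (1/3)P_{LinkUp}.
Similarly P_{LinkUp} = 265/6 + (1/3)P_{NetOne}.
Solving the two reaction functions simultaneously: (1 − (1/3)(1/3))P_{NetOne} = 110/3 + (1/3)·(265/6), so (8/9)P_{NetOne} = 925/18 and P_{NetOne} = 57.8125.
Then P_{LinkUp} = 265/6 + (1/3)·57.8125 = 63.4375.
q_{NetOne} = 199 − 3·57.8125 + 2·63.4375 = 152.4375.

152.4375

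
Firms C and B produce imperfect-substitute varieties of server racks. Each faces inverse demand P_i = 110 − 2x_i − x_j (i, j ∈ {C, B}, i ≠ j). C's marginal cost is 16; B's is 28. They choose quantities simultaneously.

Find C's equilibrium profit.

Firm C's profit: π = x_C(110 − 2x_C − x_B) − 16x_C.
∂π/∂x_C = 94 − 4x_C − x_B = 0 ⇒ x_C = 23.5 − 0.25x_B.
Similarly x_B = 20.5 − 0.25x_C.
Substituting the second reaction function into the first: x_C = 23.5 − 0.25(20.5 − 0.25x_C), which gives 0.9375x_C = 18.375 ⇒ x_C = 19.6.
Then x_B = 20.5 − 0.25·19.6 = 15.6.
P_C = 110 − 2·19.6 − 15.6 = 55.2.
Profit = (55.2 − 16)·19.6 = 768.32.

768.32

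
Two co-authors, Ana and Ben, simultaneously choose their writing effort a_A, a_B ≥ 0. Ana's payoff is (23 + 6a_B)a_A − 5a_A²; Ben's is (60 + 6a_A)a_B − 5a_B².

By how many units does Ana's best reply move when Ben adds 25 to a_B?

Expanding Ana's payoff: 23a_A + 6a_Ba_A − 5a_A².
∂π/∂a_A = 23 + 6a_B − 10a_A = 0, so a_A = 2.3 + 0.6a_B.
The reaction-function slope is 0.6, so a 25-unit rise in a_B moves a_A by 0.6 × 25 = 15. Ana's best response rises — the actions are strategic complements.

15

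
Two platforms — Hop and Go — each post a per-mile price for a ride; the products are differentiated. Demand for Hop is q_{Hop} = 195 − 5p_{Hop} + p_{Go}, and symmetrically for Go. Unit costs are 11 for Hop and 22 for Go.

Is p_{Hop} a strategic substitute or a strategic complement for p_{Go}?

Hop's profit: π = (p_{Hop} − 11)(195 − 5p_{Hop} + p_{Go}).
∂π/∂p_{Hop} = 250 − 10p_{Hop} + p_{Go} = 0 ⇒ p_{Hop} = 25 + 0.1p_{Go}.
The best-response slope dp_{Hop}/dp_{Go} = 0.1 > 0: the reaction function is upward-sloping, so the choices are strategic complements.

strategic complements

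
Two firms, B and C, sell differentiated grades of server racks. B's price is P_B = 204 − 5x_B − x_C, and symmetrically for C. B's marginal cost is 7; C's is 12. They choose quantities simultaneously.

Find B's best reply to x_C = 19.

Firm B's profit: π = x_B(204 − 5x_B − x_C) − 7x_B.
∂π/∂x_B = 197 − 10x_B − x_C = 0 ⇒ x_B = 19.7 − 0.1x_C.
At x_C = 19: x_B = 19.7 − 0.1·19 = 17.8.

17.8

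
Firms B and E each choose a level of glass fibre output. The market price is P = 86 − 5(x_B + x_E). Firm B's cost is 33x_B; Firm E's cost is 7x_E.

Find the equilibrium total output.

Firm B's profit: π = x_B(86 − 5(x_B + x_E)) − 33x_B.
∂π/∂x_B = 53 − 10x_B − 5x_E = 0, so x_B = 5.3 − 0.5x_E.
By the same steps for E: x_E = 7.9 − 0.5x_B.
Substituting the second reaction function into the first: x_B = 5.3 − 0.5(7.9 − 0.5x_B), which gives 0.75x_B = 1.35 ⇒ x_B = 1.8.
Then x_E = 7.9 − 0.5·1.8 = 7.
Total output: 1.8 + 7 = 8.8.

8.8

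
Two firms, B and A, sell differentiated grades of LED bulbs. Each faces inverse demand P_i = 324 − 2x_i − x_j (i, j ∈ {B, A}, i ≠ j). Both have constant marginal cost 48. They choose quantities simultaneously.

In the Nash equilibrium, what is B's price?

Firm B's profit: π = x_B(324 − 2x_B − x_A) − 48x_B.
∂π/∂x_B = 276 − 4x_B − x_A = 0 ⇒ x_B = 69 − 0.25x_A.
The game is symmetric, so in equilibrium x_A = x_B: the reaction function gives 1.25x_B = 69, hence x_B = 55.2.
P_B = 324 − 2·55.2 − 55.2 = 158.4.

158.4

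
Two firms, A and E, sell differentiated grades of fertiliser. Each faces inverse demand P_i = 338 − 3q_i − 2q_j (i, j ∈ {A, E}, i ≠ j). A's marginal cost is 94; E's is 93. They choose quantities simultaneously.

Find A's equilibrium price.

185.3125

Firm A's profit: π = q_A(338 − 3q_A − 2q_E) − 94q_A.
∂π/∂q_A = 244 − 6q_A − 2q_E = 0 ⇒ q_A = 122/3 − (1/3)q_E.
Similarly q_E = 245/6 − (1/3)q_A.
Substituting the second reaction function into the first: q_A = 122/3 − (1/3)(245/6 − (1/3)q_A), which gives (8/9)q_A = 487/18 ⇒ q_A = 30.4375.
Then q_E = 245/6 − (1/3)·30.4375 = 30.6875.
P_A = 338 − 3·30.4375 − 2·30.6875 = 185.3125.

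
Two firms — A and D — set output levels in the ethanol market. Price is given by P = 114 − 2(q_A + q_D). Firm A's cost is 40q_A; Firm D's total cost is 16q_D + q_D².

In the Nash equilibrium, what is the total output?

Firm A's profit: π = q_A(114 − 2(q_A + q_D)) − 40q_A.
∂π/∂q_A = 74 − 4q_A − 2q_D = 0, so q_A = 18.5 − 0.5q_D.
For D: ∂π/∂q_D = 98 − 6q_D − 2q_A = 0 ⇒ q_D = 49/3 − (1/3)q_A.
Substituting the second reaction function into the first: q_A = 18.5 − 0.5(49/3 − (1/3)q_A), which gives (5/6)q_A = 31/3 ⇒ q_A = 12.4.
Then q_D = 49/3 − (1/3)·12.4 = 12.2.
Total output: 12.4 + 12.2 = 24.6.

24.6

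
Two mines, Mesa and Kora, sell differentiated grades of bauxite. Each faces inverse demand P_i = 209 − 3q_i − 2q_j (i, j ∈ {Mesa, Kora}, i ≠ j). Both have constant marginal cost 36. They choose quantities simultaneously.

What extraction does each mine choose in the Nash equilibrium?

Mine Mesa's profit: π = q_{Mesa}(209 − 3q_{Mesa} − 2q_{Kora}) − 36q_{Mesa}.
∂π/∂q_{Mesa} = 173 − 6q_{Mesa} − 2q_{Kora} = 0 ⇒ q_{Mesa} = 173/6 − (1/3)q_{Kora}.
The game is symmetric, so in equilibrium q_{Kora} = q_{Mesa}: the reaction function gives (4/3)q_{Mesa} = 173/6, hence q_{Mesa} = 21.625.

21.625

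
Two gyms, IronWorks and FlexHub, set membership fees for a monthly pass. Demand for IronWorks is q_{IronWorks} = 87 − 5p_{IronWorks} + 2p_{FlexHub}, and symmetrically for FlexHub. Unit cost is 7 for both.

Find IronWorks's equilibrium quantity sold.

IronWorks's profit: π = (p_{IronWorks} − 7)(87 − 5p_{IronWorks} + 2p_{FlexHub}).
∂π/∂p_{IronWorks} = 122 − 10p_{IronWorks} + 2p_{FlexHub} = 0 ⇒ p_{IronWorks} = 12.2 + 0.2p_{FlexHub}.
By symmetry p_{FlexHub} = p_{IronWorks}; substituting into the reaction function, 0.8p_{IronWorks} = 12.2 and p_{IronWorks} = 15.25.
q_{IronWorks} = 87 − 5·15.25 + 2·15.25 = 41.25.

41.25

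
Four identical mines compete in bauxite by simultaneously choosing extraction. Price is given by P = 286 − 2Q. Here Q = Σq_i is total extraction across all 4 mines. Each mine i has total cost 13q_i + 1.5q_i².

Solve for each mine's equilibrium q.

A representative mine's profit is π_i = q_i(286 − 2Q) − 13q_i − 1.5q_i², with Q = q_i + Σ_{j≠i} q_j.
First-order condition: 273 − 7q_i − 2Σ_{j≠i} q_j = 0.
Imposing symmetry (q_j = q for all j) turns Σ_{j≠i} q_j into 3q, so 273 = 13q and q = 21.

21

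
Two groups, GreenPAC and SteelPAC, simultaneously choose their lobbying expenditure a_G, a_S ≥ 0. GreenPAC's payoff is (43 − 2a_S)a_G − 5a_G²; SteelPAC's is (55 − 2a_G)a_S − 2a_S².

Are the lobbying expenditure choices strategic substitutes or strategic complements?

Expanding GreenPAC's payoff: 43a_G − 2a_Sa_G − 5a_G².
∂π/∂a_G = 43 − 2a_S − 10a_G = 0, so a_G = 4.3 − 0.2a_S.
The best-response slope da_G/da_S = −0.2 < 0: the reaction function is downward-sloping, so the choices are strategic substitutes.

strategic substitutes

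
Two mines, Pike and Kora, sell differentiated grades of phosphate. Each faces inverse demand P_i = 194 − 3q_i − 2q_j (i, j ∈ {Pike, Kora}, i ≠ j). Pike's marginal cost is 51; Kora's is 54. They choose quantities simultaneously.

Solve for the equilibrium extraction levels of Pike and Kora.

18.0625, 17.3125

Mine Pike's profit: π = q_{Pike}(194 − 3q_{Pike} − 2q_{Kora}) − 51q_{Pike}.
∂π/∂q_{Pike} = 143 − 6q_{Pike} − 2q_{Kora} = 0 ⇒ q_{Pike} = 143/6 − (1/3)q_{Kora}.
Similarly q_{Kora} = 70/3 − (1/3)q_{Pike}.
Substituting the second reaction function into the first: q_{Pike} = 143/6 − (1/3)(70/3 − (1/3)q_{Pike}), which gives (8/9)q_{Pike} = 289/18 ⇒ q_{Pike} = 18.0625.
Then q_{Kora} = 70/3 − (1/3)·18.0625 = 17.3125.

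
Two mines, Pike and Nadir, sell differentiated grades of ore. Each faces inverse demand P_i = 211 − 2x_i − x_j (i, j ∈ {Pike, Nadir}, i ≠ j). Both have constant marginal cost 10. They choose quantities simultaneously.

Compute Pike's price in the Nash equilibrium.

Mine Pike's profit: π = x_{Pike}(211 − 2x_{Pike} − x_{Nadir}) − 10x_{Pike}.
∂π/∂x_{Pike} = 201 − 4x_{Pike} − x_{Nadir} = 0 ⇒ x_{Pike} = 50.25 − 0.25x_{Nadir}.
The game is symmetric, so in equilibrium x_{Nadir} = x_{Pike}: the reaction function gives 1.25x_{Pike} = 50.25, hence x_{Pike} = 40.2.
P_{Pike} = 211 − 2·40.2 − 40.2 = 90.4.

90.4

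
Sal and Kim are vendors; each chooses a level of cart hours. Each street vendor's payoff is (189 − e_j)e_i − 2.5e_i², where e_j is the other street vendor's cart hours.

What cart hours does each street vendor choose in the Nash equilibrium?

Sal's payoff is (189 − e_K)e_S − 2.5e_S².
∂π/∂e_S = 189 − e_K − 5e_S = 0, so e_S = 37.8 − 0.2e_K.
Setting e_S = e_K in the reaction function: e_S = 37.8 − 0.2e_S, so e_S = 37.8 / 1.2 = 31.5.

31.5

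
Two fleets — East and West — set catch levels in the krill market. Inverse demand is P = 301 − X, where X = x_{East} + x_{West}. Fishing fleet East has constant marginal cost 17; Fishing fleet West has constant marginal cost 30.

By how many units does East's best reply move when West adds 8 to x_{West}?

Fishing fleet East's profit: π = x_{East}(301 − (x_{East} + x_{West})) − 17x_{East}.
∂π/∂x_{East} = 284 − 2x_{East} − x_{West} = 0, so x_{East} = 142 − 0.5x_{West}.
The reaction-function slope is −0.5, so an 8-unit rise in x_{West} moves x_{East} by −0.5 × 8 = −4. East's best response falls — the actions are strategic substitutes.

-4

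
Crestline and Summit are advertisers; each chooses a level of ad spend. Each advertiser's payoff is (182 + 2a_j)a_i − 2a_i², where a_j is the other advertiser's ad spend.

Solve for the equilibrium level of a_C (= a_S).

Crestline's payoff is (182 + 2a_S)a_C − 2a_C².
∂π/∂a_C = 182 + 2a_S − 4a_C = 0, so a_C = 45.5 + 0.5a_S.
Setting a_C = a_S in the reaction function: a_C = 45.5 + 0.5a_C, so a_C = 45.5 / 0.5 = 91.

91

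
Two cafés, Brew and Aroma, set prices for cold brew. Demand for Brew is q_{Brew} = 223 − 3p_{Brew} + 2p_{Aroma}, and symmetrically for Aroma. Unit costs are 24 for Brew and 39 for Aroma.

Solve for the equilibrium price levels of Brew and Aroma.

Brew's profit: π = (p_{Brew} − 24)(223 − 3p_{Brew} + 2p_{Aroma}).
∂π/∂p_{Brew} = 295 − 6p_{Brew} + 2p_{Aroma} = 0 ⇒ p_{Brew} = 295/6 + (1/3)p_{Aroma}.
Similarly p_{Aroma} = 170/3 + (1/3)p_{Brew}.
Substituting the second reaction function into the first: p_{Brew} = 295/6 + (1/3)(170/3 + (1/3)p_{Brew}), which gives (8/9)p_{Brew} = 1225/18 ⇒ p_{Brew} = 76.5625.
Then p_{Aroma} = 170/3 + (1/3)·76.5625 = 82.1875.

76.5625, 82.1875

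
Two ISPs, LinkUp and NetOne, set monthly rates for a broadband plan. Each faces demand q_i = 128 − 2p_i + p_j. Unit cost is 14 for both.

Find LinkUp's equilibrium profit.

2888

LinkUp's profit: π = (p_{LinkUp} − 14)(128 − 2p_{LinkUp} + p_{NetOne}).
∂π/∂p_{LinkUp} = 156 − 4p_{LinkUp} + p_{NetOne} = 0 ⇒ p_{LinkUp} = 39 + 0.25p_{NetOne}.
By symmetry p_{NetOne} = p_{LinkUp}; substituting into the reaction function, 0.75p_{LinkUp} = 39 and p_{LinkUp} = 52.
q_{LinkUp} = 128 − 2·52 + 52 = 76.
Profit = (52 − 14)·76 = 2888.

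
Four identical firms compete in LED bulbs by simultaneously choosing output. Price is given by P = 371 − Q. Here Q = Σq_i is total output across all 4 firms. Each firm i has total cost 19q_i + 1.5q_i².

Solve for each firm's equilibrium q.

44

A representative firm's profit is π_i = q_i(371 − Q) − 19q_i − 1.5q_i², with Q = q_i + Σ_{j≠i} q_j.
First-order condition: 352 − 5q_i − Σ_{j≠i} q_j = 0.
With identical firms, set every q_j = q: then 352 − 5q − 3q = 0, i.e. q = 352/8 = 44.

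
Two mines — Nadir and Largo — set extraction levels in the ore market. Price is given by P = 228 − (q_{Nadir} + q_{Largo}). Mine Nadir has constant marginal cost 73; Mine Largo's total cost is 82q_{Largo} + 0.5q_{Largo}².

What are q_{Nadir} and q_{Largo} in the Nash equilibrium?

Mine Nadir's profit: π = q_{Nadir}(228 − (q_{Nadir} + q_{Largo})) − 73q_{Nadir}.
∂π/∂q_{Nadir} = 155 − 2q_{Nadir} − q_{Largo} = 0, so q_{Nadir} = 77.5 − 0.5q_{Largo}.
For Largo: ∂π/∂q_{Largo} = 146 − 3q_{Largo} − q_{Nadir} = 0 ⇒ q_{Largo} = 146/3 − (1/3)q_{Nadir}.
Substituting the second reaction function into the first: q_{Nadir} = 77.5 − 0.5(146/3 − (1/3)q_{Nadir}), which gives (5/6)q_{Nadir} = 319/6 ⇒ q_{Nadir} = 63.8.
Then q_{Largo} = 146/3 − (1/3)·63.8 = 27.4.

63.8, 27.4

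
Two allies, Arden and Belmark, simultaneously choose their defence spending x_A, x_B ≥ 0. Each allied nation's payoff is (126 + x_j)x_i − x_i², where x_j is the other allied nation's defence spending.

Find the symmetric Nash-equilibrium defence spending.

Arden's payoff is (126 + x_B)x_A − x_A².
∂π/∂x_A = 126 + x_B − 2x_A = 0, so x_A = 63 + 0.5x_B.
Setting x_A = x_B in the reaction function: x_A = 63 + 0.5x_A, so x_A = 63 / 0.5 = 126.

126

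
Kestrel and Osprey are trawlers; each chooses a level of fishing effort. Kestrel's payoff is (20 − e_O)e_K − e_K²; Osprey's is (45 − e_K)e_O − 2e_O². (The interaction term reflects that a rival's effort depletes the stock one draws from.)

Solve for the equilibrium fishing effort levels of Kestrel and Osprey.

5, 10

Expanding Kestrel's payoff: 20e_K − e_Oe_K − e_K².
∂π/∂e_K = 20 − e_O − 2e_K = 0, so e_K = 10 − 0.5e_O.
Likewise for Osprey: e_O = 11.25 − 0.25e_K.
Substituting the second reaction function into the first: e_K = 10 − 0.5(11.25 − 0.25e_K), which gives 0.875e_K = 4.375 ⇒ e_K = 5.
Then e_O = 11.25 − 0.25·5 = 10.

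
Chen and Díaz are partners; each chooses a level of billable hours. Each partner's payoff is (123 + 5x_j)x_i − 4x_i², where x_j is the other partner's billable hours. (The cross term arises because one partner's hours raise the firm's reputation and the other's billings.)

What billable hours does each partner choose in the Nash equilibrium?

Chen's payoff is (123 + 5x_D)x_C − 4x_C².
∂π/∂x_C = 123 + 5x_D − 8x_C = 0, so x_C = 15.375 + 0.625x_D.
Setting x_C = x_D in the reaction function: x_C = 15.375 + 0.625x_C, so x_C = 15.375 / 0.375 = 41.

41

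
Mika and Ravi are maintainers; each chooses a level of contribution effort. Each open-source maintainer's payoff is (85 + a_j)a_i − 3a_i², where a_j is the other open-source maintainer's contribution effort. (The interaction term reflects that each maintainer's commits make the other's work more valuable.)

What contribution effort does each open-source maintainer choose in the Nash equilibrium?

17

Mika's payoff is (85 + a_R)a_M − 3a_M².
∂π/∂a_M = 85 + a_R − 6a_M = 0, so a_M = 85/6 + (1/6)a_R.
Setting a_M = a_R in the reaction function: a_M = 85/6 + (1/6)a_M, so a_M = (85/6) / (5/6) = 17.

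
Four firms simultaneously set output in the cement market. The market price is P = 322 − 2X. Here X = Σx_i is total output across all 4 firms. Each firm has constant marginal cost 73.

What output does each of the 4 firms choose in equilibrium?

24.9

A representative firm's profit is π_i = x_i(322 − 2X) − 73x_i, with X = x_i + Σ_{j≠i} x_j.
First-order condition: 249 − 4x_i − 2Σ_{j≠i} x_j = 0.
With identical firms, set every x_j = x: then 249 − 4x − 6x = 0, i.e. x = 249/10 = 24.9.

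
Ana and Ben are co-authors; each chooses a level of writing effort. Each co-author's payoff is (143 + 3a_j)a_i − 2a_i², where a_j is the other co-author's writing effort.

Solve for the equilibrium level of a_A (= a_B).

143

Ana's payoff is (143 + 3a_B)a_A − 2a_A².
∂π/∂a_A = 143 + 3a_B − 4a_A = 0, so a_A = 35.75 + 0.75a_B.
The game is symmetric, so in equilibrium a_B = a_A: the reaction function gives 0.25a_A = 35.75, hence a_A = 143.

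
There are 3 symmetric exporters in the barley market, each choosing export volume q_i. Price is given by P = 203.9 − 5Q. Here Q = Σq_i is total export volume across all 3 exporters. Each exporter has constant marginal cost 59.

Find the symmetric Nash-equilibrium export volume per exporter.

A representative exporter's profit is π_i = q_i(203.9 − 5Q) − 59q_i, with Q = q_i + Σ_{j≠i} q_j.
First-order condition: 144.9 − 10q_i − 5Σ_{j≠i} q_j = 0.
Imposing symmetry (q_j = q for all j) turns Σ_{j≠i} q_j into 2q, so 144.9 = 20q and q = 7.245.

7.245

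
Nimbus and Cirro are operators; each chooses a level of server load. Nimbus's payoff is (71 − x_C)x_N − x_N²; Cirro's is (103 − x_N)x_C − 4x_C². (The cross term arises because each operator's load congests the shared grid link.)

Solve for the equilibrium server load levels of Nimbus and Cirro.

Expanding Nimbus's payoff: 71x_N − x_Cx_N − x_N².
∂π/∂x_N = 71 − x_C − 2x_N = 0, so x_N = 35.5 − 0.5x_C.
Likewise for Cirro: x_C = 12.875 − 0.125x_N.
Substituting the second reaction function into the first: x_N = 35.5 − 0.5(12.875 − 0.125x_N), which gives 0.9375x_N = 29.0625 ⇒ x_N = 31.
Then x_C = 12.875 − 0.125·31 = 9.

31, 9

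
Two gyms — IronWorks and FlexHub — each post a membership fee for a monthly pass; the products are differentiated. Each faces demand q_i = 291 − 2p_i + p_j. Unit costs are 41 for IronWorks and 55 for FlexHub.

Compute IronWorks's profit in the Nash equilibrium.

14518.08

IronWorks's profit: π = (p_{IronWorks} − 41)(291 − 2p_{IronWorks} + p_{FlexHub}).
∂π/∂p_{IronWorks} = 373 − 4p_{IronWorks} + p_{FlexHub} = 0 ⇒ p_{IronWorks} = 93.25 + 0.25p_{FlexHub}.
Similarly p_{FlexHub} = 100.25 + 0.25p_{IronWorks}.
Substituting the second reaction function into the first: p_{IronWorks} = 93.25 + 0.25(100.25 + 0.25p_{IronWorks}), which gives 0.9375p_{IronWorks} = 118.3125 ⇒ p_{IronWorks} = 126.2.
Then p_{FlexHub} = 100.25 + 0.25·126.2 = 131.8.
q_{IronWorks} = 291 − 2·126.2 + 131.8 = 170.4.
Profit = (126.2 − 41)·170.4 = 14518.08.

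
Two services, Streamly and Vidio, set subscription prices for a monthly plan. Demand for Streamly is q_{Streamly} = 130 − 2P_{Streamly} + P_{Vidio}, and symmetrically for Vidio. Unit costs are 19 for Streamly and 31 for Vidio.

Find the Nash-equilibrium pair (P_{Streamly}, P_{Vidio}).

57.6, 62.4

Streamly's profit: π = (P_{Streamly} − 19)(130 − 2P_{Streamly} + P_{Vidio}).
∂π/∂P_{Streamly} = 168 − 4P_{Streamly} + P_{Vidio} = 0 ⇒ P_{Streamly} = 42 + 0.25P_{Vidio}.
Similarly P_{Vidio} = 48 + 0.25P_{Streamly}.
Substituting the second reaction function into the first: P_{Streamly} = 42 + 0.25(48 + 0.25P_{Streamly}), which gives 0.9375P_{Streamly} = 54 ⇒ P_{Streamly} = 57.6.
Then P_{Vidio} = 48 + 0.25·57.6 = 62.4.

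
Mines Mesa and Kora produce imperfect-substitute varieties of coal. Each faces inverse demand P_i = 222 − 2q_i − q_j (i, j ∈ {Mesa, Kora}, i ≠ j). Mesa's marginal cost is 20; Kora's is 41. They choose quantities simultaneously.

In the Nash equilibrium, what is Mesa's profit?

Mine Mesa's profit: π = q_{Mesa}(222 − 2q_{Mesa} − q_{Kora}) − 20q_{Mesa}.
∂π/∂q_{Mesa} = 202 − 4q_{Mesa} − q_{Kora} = 0 ⇒ q_{Mesa} = 50.5 − 0.25q_{Kora}.
Similarly q_{Kora} = 45.25 − 0.25q_{Mesa}.
Plugging q_{Kora} into Mesa's best response: q_{Mesa} = 50.5 − 0.25(45.25 − 0.25q_{Mesa}) ⇒ 0.9375q_{Mesa} = 39.1875, so q_{Mesa} = 41.8.
Then q_{Kora} = 45.25 − 0.25·41.8 = 34.8.
P_{Mesa} = 222 − 2·41.8 − 34.8 = 103.6.
Profit = (103.6 − 20)·41.8 = 3494.48.

3494.48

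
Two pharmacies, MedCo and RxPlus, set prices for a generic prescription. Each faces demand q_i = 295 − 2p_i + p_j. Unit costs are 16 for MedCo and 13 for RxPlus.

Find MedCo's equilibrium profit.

MedCo's profit: π = (p_{MedCo} − 16)(295 − 2p_{MedCo} + p_{RxPlus}).
∂π/∂p_{MedCo} = 327 − 4p_{MedCo} + p_{RxPlus} = 0 ⇒ p_{MedCo} = 81.75 + 0.25p_{RxPlus}.
Similarly p_{RxPlus} = 80.25 + 0.25p_{MedCo}.
Substituting the second reaction function into the first: p_{MedCo} = 81.75 + 0.25(80.25 + 0.25p_{MedCo}), which gives 0.9375p_{MedCo} = 101.8125 ⇒ p_{MedCo} = 108.6.
Then p_{RxPlus} = 80.25 + 0.25·108.6 = 107.4.
q_{MedCo} = 295 − 2·108.6 + 107.4 = 185.2.
Profit = (108.6 − 16)·185.2 = 17149.52.

17149.52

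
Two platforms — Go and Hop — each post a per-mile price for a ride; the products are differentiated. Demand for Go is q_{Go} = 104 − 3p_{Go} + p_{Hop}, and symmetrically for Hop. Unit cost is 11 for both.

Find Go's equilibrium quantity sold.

49.2

Go's profit: π = (p_{Go} − 11)(104 − 3p_{Go} + p_{Hop}).
∂π/∂p_{Go} = 137 − 6p_{Go} + p_{Hop} = 0 ⇒ p_{Go} = 137/6 + (1/6)p_{Hop}.
The game is symmetric, so in equilibrium p_{Hop} = p_{Go}: the reaction function gives (5/6)p_{Go} = 137/6, hence p_{Go} = 27.4.
q_{Go} = 104 − 3·27.4 + 27.4 = 49.2.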